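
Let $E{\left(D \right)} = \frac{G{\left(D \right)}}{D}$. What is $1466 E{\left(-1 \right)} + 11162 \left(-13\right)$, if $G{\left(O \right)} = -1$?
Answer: $-143640$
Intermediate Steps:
$E{\left(D \right)} = - \frac{1}{D}$
$1466 E{\left(-1 \right)} + 11162 \left(-13\right) = 1466 \left(- \frac{1}{-1}\right) + 11162 \left(-13\right) = 1466 \left(\left(-1\right) \left(-1\right)\right) - 145106 = 1466 \cdot 1 - 145106 = 1466 - 145106 = -143640$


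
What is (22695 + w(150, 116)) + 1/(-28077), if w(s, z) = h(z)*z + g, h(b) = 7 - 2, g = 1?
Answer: 653520251/28077 ≈ 23276.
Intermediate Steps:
h(b) = 5
w(s, z) = 1 + 5*z (w(s, z) = 5*z + 1 = 1 + 5*z)
(22695 + w(150, 116)) + 1/(-28077) = (22695 + (1 + 5*116)) + 1/(-28077) = (22695 + (1 + 580)) - 1/28077 = (22695 + 581) - 1/28077 = 23276 - 1/28077 = 653520251/28077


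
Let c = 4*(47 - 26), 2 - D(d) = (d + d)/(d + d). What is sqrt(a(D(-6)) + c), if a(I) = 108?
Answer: 8*sqrt(3) ≈ 13.856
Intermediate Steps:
D(d) = 1 (D(d) = 2 - (d + d)/(d + d) = 2 - 2*d/(2*d) = 2 - 2*d*1/(2*d) = 2 - 1*1 = 2 - 1 = 1)
c = 84 (c = 4*21 = 84)
sqrt(a(D(-6)) + c) = sqrt(108 + 84) = sqrt(192) = 8*sqrt(3)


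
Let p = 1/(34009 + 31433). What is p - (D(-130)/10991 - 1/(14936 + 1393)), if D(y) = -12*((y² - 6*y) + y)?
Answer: 75016189325287/3915003058746 ≈ 19.161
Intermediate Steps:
p = 1/65442 ≈ 1.5281e-5
D(y) = -12*y² + 60*y (D(y) = -12*(y² - 5*y) = -12*y² + 60*y)
p - (D(-130)/10991 - 1/(14936 + 1393)) = 1/65442 - ((12*(-130)*(5 - 1*(-130)))/10991 - 1/(14936 + 1393)) = 1/65442 - ((12*(-130)*(5 + 130))*(1/10991) - 1/16329) = 1/65442 - ((12*(-130)*135)*(1/10991) - 1*1/16329) = 1/65442 - (-210600*1/10991 - 1/16329) = 1/65442 - (-210600/10991 - 1/16329) = 1/65442 - 1*(-3438898391/179472039) = 1/65442 + 3438898391/179472039 = 75016189325287/3915003058746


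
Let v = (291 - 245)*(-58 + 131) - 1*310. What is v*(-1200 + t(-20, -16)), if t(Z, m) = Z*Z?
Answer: -2438400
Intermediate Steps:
t(Z, m) = Z²
v = 3048 (v = 46*73 - 310 = 3358 - 310 = 3048)
v*(-1200 + t(-20, -16)) = 3048*(-1200 + (-20)²) = 3048*(-1200 + 400) = 3048*(-800) = -2438400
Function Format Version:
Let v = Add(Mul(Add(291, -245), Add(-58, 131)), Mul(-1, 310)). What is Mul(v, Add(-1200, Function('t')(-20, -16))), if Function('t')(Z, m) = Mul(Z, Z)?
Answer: -2438400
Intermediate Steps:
Function('t')(Z, m) = Pow(Z, 2)
v = 3048 (v = Add(Mul(46, 73), -310) = Add(3358, -310) = 3048)
Mul(v, Add(-1200, Function('t')(-20, -16))) = Mul(3048, Add(-1200, Pow(-20, 2))) = Mul(3048, Add(-1200, 400)) = Mul(3048, -800) = -2438400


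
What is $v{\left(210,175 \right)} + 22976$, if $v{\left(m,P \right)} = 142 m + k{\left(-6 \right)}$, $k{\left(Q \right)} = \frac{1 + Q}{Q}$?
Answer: $\frac{316781}{6} \approx 52797.0$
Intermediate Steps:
$k{\left(Q \right)} = \frac{1 + Q}{Q}$
$v{\left(m,P \right)} = \frac{5}{6} + 142 m$ ($v{\left(m,P \right)} = 142 m + \frac{1 - 6}{-6} = 142 m - - \frac{5}{6} = 142 m + \frac{5}{6} = \frac{5}{6} + 142 m$)
$v{\left(210,175 \right)} + 22976 = \left(\frac{5}{6} + 142 \cdot 210\right) + 22976 = \left(\frac{5}{6} + 29820\right) + 22976 = \frac{178925}{6} + 22976 = \frac{316781}{6}$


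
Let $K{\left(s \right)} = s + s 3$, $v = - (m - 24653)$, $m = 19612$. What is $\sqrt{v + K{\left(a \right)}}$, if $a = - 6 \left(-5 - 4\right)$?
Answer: $\sqrt{5257} \approx 72.505$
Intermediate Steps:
$a = 54$ ($a = \left(-6\right) \left(-9\right) = 54$)
$v = 5041$ ($v = - (19612 - 24653) = \left(-1\right) \left(-5041\right) = 5041$)
$K{\left(s \right)} = 4 s$ ($K{\left(s \right)} = s + 3 s = 4 s$)
$\sqrt{v + K{\left(a \right)}} = \sqrt{5041 + 4 \cdot 54} = \sqrt{5041 + 216} = \sqrt{5257}$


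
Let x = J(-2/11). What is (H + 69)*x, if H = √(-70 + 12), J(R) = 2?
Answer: 138 + 2*I*√58 ≈ 138.0 + 15.232*I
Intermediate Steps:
x = 2
H = I*√58 (H = √(-58) = I*√58 ≈ 7.6158*I)
(H + 69)*x = (I*√58 + 69)*2 = (69 + I*√58)*2 = 138 + 2*I*√58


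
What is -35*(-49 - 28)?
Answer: 2695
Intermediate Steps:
-35*(-49 - 28) = -35*(-77) = 2695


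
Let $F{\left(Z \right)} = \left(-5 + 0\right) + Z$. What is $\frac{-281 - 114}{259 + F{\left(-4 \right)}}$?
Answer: $- \frac{79}{50} \approx -1.58$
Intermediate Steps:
$F{\left(Z \right)} = -5 + Z$
$\frac{-281 - 114}{259 + F{\left(-4 \right)}} = \frac{-281 - 114}{259 - 9} = - \frac{395}{259 - 9} = - \frac{395}{250} = \left(-395\right) \frac{1}{250} = - \frac{79}{50}$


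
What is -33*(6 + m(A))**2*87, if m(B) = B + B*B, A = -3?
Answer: -413424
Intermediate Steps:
m(B) = B + B**2
-33*(6 + m(A))**2*87 = -33*(6 - 3*(1 - 3))**2*87 = -33*(6 - 3*(-2))**2*87 = -33*(6 + 6)**2*87 = -33*12**2*87 = -33*144*87 = -4752*87 = -413424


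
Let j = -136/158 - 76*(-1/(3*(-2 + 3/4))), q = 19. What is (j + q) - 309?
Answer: -368686/1185 ≈ -311.13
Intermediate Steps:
j = -25036/1185 (j = -136*1/158 - 76*(-1/(3*(-2 + 3*(¼)))) = -68/79 - 76*(-1/(3*(-2 + ¾))) = -68/79 - 76/((-3*(-5/4))) = -68/79 - 76/15/4 = -68/79 - 76*4/15 = -68/79 - 304/15 = -25036/1185 ≈ -21.127)
(j + q) - 309 = (-25036/1185 + 19) - 309 = -2521/1185 - 309 = -368686/1185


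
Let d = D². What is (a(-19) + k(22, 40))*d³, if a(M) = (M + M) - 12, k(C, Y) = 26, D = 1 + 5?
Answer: -1119744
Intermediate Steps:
D = 6
d = 36 (d = 6² = 36)
a(M) = -12 + 2*M (a(M) = 2*M - 12 = -12 + 2*M)
(a(-19) + k(22, 40))*d³ = ((-12 + 2*(-19)) + 26)*36³ = ((-12 - 38) + 26)*46656 = (-50 + 26)*46656 = -24*46656 = -1119744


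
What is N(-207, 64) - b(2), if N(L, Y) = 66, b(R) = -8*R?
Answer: 82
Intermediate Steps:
N(-207, 64) - b(2) = 66 - (-8)*2 = 66 - 1*(-16) = 66 + 16 = 82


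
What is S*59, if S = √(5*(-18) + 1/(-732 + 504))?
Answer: 59*I*√1169697/114 ≈ 559.74*I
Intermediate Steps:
S = I*√1169697/114 (S = √(-90 + 1/(-228)) = √(-90 - 1/228) = √(-20521/228) = I*√1169697/114 ≈ 9.4871*I)
S*59 = (I*√1169697/114)*59 = 59*I*√1169697/114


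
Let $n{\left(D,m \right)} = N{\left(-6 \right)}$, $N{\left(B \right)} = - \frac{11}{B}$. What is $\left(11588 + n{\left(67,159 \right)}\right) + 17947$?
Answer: $\frac{177221}{6} \approx 29537.0$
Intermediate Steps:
$n{\left(D,m \right)} = \frac{11}{6}$ ($n{\left(D,m \right)} = - \frac{11}{-6} = \left(-11\right) \left(- \frac{1}{6}\right) = \frac{11}{6}$)
$\left(11588 + n{\left(67,159 \right)}\right) + 17947 = \left(11588 + \frac{11}{6}\right) + 17947 = \frac{69539}{6} + 17947 = \frac{177221}{6}$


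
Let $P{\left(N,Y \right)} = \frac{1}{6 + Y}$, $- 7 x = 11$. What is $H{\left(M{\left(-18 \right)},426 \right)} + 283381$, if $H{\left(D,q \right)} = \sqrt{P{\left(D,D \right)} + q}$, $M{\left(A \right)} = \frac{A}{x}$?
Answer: $283381 + \frac{\sqrt{245409}}{24} \approx 2.834 \cdot 10^{5}$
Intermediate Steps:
$x = - \frac{11}{7}$ ($x = \left(- \frac{1}{7}\right) 11 = - \frac{11}{7} \approx -1.5714$)
$M{\left(A \right)} = - \frac{7 A}{11}$ ($M{\left(A \right)} = \frac{A}{- \frac{11}{7}} = A \left(- \frac{7}{11}\right) = - \frac{7 A}{11}$)
$H{\left(D,q \right)} = \sqrt{q + \frac{1}{6 + D}}$ ($H{\left(D,q \right)} = \sqrt{\frac{1}{6 + D} + q} = \sqrt{q + \frac{1}{6 + D}}$)
$H{\left(M{\left(-18 \right)},426 \right)} + 283381 = \sqrt{\frac{1 + 426 \left(6 - - \frac{126}{11}\right)}{6 - - \frac{126}{11}}} + 283381 = \sqrt{\frac{1 + 426 \left(6 + \frac{126}{11}\right)}{6 + \frac{126}{11}}} + 283381 = \sqrt{\frac{1 + 426 \cdot \frac{192}{11}}{\frac{192}{11}}} + 283381 = \sqrt{\frac{11 \left(1 + \frac{81792}{11}\right)}{192}} + 283381 = \sqrt{\frac{11}{192} \cdot \frac{81803}{11}} + 283381 = \sqrt{\frac{81803}{192}} + 283381 = \frac{\sqrt{245409}}{24} + 283381 = 283381 + \frac{\sqrt{245409}}{24}$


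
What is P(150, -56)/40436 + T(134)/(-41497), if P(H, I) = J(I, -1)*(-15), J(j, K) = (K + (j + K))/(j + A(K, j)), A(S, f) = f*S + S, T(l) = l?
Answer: -20760407/838986346 ≈ -0.024745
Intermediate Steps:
A(S, f) = S + S*f (A(S, f) = S*f + S = S + S*f)
J(j, K) = (j + 2*K)/(j + K*(1 + j)) (J(j, K) = (K + (j + K))/(j + K*(1 + j)) = (K + (K + j))/(j + K*(1 + j)) = (j + 2*K)/(j + K*(1 + j)))
P(H, I) = -30 + 15*I (P(H, I) = ((I + 2*(-1))/(I - (1 + I)))*(-15) = ((I - 2)/(I + (-1 - I)))*(-15) = ((-2 + I)/(-1))*(-15) = -(-2 + I)*(-15) = (2 - I)*(-15) = -30 + 15*I)
P(150, -56)/40436 + T(134)/(-41497) = (-30 + 15*(-56))/40436 + 134/(-41497) = (-30 - 840)*(1/40436) + 134*(-1/41497) = -870*1/40436 - 134/41497 = -435/20218 - 134/41497 = -20760407/838986346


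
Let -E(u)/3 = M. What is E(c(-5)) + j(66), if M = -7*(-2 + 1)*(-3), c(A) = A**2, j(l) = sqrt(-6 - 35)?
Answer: 63 + I*sqrt(41) ≈ 63.0 + 6.4031*I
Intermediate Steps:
j(l) = I*sqrt(41) (j(l) = sqrt(-41) = I*sqrt(41))
M = -21 (M = -(-7)*(-3) = -7*3 = -21)
E(u) = 63 (E(u) = -3*(-21) = 63)
E(c(-5)) + j(66) = 63 + I*sqrt(41)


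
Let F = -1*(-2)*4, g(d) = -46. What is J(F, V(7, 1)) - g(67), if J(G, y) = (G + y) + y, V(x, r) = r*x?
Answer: 68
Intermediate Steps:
F = 8 (F = 2*4 = 8)
J(G, y) = G + 2*y
J(F, V(7, 1)) - g(67) = (8 + 2*(1*7)) - 1*(-46) = (8 + 2*7) + 46 = (8 + 14) + 46 = 22 + 46 = 68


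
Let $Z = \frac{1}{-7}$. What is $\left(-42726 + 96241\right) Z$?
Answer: $-7645$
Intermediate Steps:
$Z = - \frac{1}{7} \approx -0.14286$
$\left(-42726 + 96241\right) Z = \left(-42726 + 96241\right) \left(- \frac{1}{7}\right) = 53515 \left(- \frac{1}{7}\right) = -7645$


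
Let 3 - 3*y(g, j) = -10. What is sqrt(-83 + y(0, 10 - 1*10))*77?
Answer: 154*I*sqrt(177)/3 ≈ 682.95*I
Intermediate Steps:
y(g, j) = 13/3 (y(g, j) = 1 - 1/3*(-10) = 1 + 10/3 = 13/3)
sqrt(-83 + y(0, 10 - 1*10))*77 = sqrt(-83 + 13/3)*77 = sqrt(-236/3)*77 = (2*I*sqrt(177)/3)*77 = 154*I*sqrt(177)/3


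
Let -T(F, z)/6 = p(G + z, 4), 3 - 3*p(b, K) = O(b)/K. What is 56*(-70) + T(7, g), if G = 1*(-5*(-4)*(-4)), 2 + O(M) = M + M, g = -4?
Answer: -4011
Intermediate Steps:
O(M) = -2 + 2*M (O(M) = -2 + (M + M) = -2 + 2*M)
G = -80 (G = 1*(20*(-4)) = 1*(-80) = -80)
p(b, K) = 1 - (-2 + 2*b)/(3*K)
T(F, z) = -87 + z (T(F, z) = -2*(2 - 2*(-80 + z) + 3*4)/4 = -2*(2 + (160 - 2*z) + 12)/4 = -2*(174 - 2*z)/4 = -6*(29/2 - z/6) = -87 + z)
56*(-70) + T(7, g) = 56*(-70) + (-87 - 4) = -3920 - 91 = -4011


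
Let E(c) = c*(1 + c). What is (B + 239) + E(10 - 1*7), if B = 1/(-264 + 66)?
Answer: 49697/198 ≈ 250.99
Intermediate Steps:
B = -1/198 (B = 1/(-198) = -1/198 ≈ -0.0050505)
(B + 239) + E(10 - 1*7) = (-1/198 + 239) + (10 - 1*7)*(1 + (10 - 1*7)) = 47321/198 + (10 - 7)*(1 + (10 - 7)) = 47321/198 + 3*(1 + 3) = 47321/198 + 3*4 = 47321/198 + 12 = 49697/198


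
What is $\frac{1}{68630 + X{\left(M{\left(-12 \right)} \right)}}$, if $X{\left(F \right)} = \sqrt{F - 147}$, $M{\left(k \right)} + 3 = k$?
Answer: $\frac{34315}{2355038531} - \frac{9 i \sqrt{2}}{4710077062} \approx 1.4571 \cdot 10^{-5} - 2.7023 \cdot 10^{-9} i$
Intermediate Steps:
$M{\left(k \right)} = -3 + k$
$X{\left(F \right)} = \sqrt{-147 + F}$
$\frac{1}{68630 + X{\left(M{\left(-12 \right)} \right)}} = \frac{1}{68630 + \sqrt{-147 - 15}} = \frac{1}{68630 + \sqrt{-162}} = \frac{1}{68630 + 9 i \sqrt{2}}$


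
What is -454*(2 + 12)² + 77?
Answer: -88907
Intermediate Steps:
-454*(2 + 12)² + 77 = -454*14² + 77 = -454*196 + 77 = -88984 + 77 = -88907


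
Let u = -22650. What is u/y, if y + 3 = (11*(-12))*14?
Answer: 7550/617 ≈ 12.237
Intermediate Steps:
y = -1851 (y = -3 + (11*(-12))*14 = -3 - 132*14 = -3 - 1848 = -1851)
u/y = -22650/(-1851) = -22650*(-1/1851) = 7550/617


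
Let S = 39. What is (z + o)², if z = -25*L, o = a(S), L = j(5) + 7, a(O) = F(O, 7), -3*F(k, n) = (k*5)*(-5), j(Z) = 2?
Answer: 10000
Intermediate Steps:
F(k, n) = 25*k/3 (F(k, n) = -k*5*(-5)/3 = -5*k*(-5)/3 = -(-25)*k/3 = 25*k/3)
a(O) = 25*O/3
L = 9 (L = 2 + 7 = 9)
o = 325 (o = (25/3)*39 = 325)
z = -225 (z = -25*9 = -225)
(z + o)² = (-225 + 325)² = 100² = 10000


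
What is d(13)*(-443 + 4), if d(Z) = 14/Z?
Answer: -6146/13 ≈ -472.77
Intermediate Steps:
d(13)*(-443 + 4) = (14/13)*(-443 + 4) = (14*(1/13))*(-439) = (14/13)*(-439) = -6146/13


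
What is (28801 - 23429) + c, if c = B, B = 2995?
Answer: 8367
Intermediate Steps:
c = 2995
(28801 - 23429) + c = (28801 - 23429) + 2995 = 5372 + 2995 = 8367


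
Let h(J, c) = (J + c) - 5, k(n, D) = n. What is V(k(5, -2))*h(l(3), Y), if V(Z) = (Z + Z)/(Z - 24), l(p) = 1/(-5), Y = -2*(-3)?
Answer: -8/19 ≈ -0.42105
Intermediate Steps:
Y = 6
l(p) = -⅕
h(J, c) = -5 + J + c
V(Z) = 2*Z/(-24 + Z) (V(Z) = (2*Z)/(-24 + Z) = 2*Z/(-24 + Z))
V(k(5, -2))*h(l(3), Y) = (2*5/(-24 + 5))*(-5 - ⅕ + 6) = (2*5/(-19))*(⅘) = (2*5*(-1/19))*(⅘) = -10/19*⅘ = -8/19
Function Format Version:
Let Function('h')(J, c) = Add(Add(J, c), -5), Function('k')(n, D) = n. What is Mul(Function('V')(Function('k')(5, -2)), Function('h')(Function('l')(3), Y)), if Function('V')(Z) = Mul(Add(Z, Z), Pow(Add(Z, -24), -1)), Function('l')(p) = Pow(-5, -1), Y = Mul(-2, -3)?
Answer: Rational(-8, 19) ≈ -0.42105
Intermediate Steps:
Y = 6
Function('l')(p) = Rational(-1, 5)
Function('h')(J, c) = Add(-5, J, c)
Function('V')(Z) = Mul(2, Z, Pow(Add(-24, Z), -1)) (Function('V')(Z) = Mul(Mul(2, Z), Pow(Add(-24, Z), -1)) = Mul(2, Z, Pow(Add(-24, Z), -1)))
Mul(Function('V')(Function('k')(5, -2)), Function('h')(Function('l')(3), Y)) = Mul(Mul(2, 5, Pow(Add(-24, 5), -1)), Add(-5, Rational(-1, 5), 6)) = Mul(Mul(2, 5, Pow(-19, -1)), Rational(4, 5)) = Mul(Mul(2, 5, Rational(-1, 19)), Rational(4, 5)) = Mul(Rational(-10, 19), Rational(4, 5)) = Rational(-8, 19)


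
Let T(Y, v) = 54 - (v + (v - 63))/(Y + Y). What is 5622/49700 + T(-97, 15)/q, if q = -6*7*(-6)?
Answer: 9450779/28925400 ≈ 0.32673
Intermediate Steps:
T(Y, v) = 54 - (-63 + 2*v)/(2*Y) (T(Y, v) = 54 - (v + (-63 + v))/(2*Y) = 54 - (-63 + 2*v)*1/(2*Y) = 54 - (-63 + 2*v)/(2*Y))
q = 252 (q = -42*(-6) = 252)
5622/49700 + T(-97, 15)/q = 5622/49700 + ((63/2 - 1*15 + 54*(-97))/(-97))/252 = 5622*(1/49700) - (63/2 - 15 - 5238)/97*(1/252) = 2811/24850 - 1/97*(-10443/2)*(1/252) = 2811/24850 + (10443/194)*(1/252) = 2811/24850 + 3481/16296 = 9450779/28925400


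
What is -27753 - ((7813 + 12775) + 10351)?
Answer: -58692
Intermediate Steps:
-27753 - ((7813 + 12775) + 10351) = -27753 - (20588 + 10351) = -27753 - 1*30939 = -27753 - 30939 = -58692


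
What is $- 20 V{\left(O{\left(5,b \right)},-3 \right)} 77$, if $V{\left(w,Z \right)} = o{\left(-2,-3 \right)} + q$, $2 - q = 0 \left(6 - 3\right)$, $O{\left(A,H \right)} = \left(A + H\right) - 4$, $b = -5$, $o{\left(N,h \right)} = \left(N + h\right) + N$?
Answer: $7700$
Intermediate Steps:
$o{\left(N,h \right)} = h + 2 N$
$O{\left(A,H \right)} = -4 + A + H$
$q = 2$ ($q = 2 - 0 \left(6 - 3\right) = 2 - 0 \cdot 3 = 2 - 0 = 2 + 0 = 2$)
$V{\left(w,Z \right)} = -5$ ($V{\left(w,Z \right)} = \left(-3 + 2 \left(-2\right)\right) + 2 = \left(-3 - 4\right) + 2 = -7 + 2 = -5$)
$- 20 V{\left(O{\left(5,b \right)},-3 \right)} 77 = \left(-20\right) \left(-5\right) 77 = 100 \cdot 77 = 7700$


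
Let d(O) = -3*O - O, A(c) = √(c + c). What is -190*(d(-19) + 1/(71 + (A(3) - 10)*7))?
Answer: -4230730/293 - 1330*√6/293 ≈ -14450.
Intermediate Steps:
A(c) = √2*√c (A(c) = √(2*c) = √2*√c)
d(O) = -4*O
-190*(d(-19) + 1/(71 + (A(3) - 10)*7)) = -190*(-4*(-19) + 1/(71 + (√2*√3 - 10)*7)) = -190*(76 + 1/(71 + (√6 - 10)*7)) = -190*(76 + 1/(71 + (-10 + √6)*7)) = -190*(76 + 1/(71 + (-70 + 7*√6))) = -190*(76 + 1/(1 + 7*√6)) = -14440 - 190/(1 + 7*√6)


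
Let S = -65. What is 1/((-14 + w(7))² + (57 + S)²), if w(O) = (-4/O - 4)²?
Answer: 2401/267908 ≈ 0.0089620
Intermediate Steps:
w(O) = (-4 - 4/O)²
1/((-14 + w(7))² + (57 + S)²) = 1/((-14 + 16*(1 + 7)²/7²)² + (57 - 65)²) = 1/((-14 + 16*(1/49)*8²)² + (-8)²) = 1/((-14 + 16*(1/49)*64)² + 64) = 1/((-14 + 1024/49)² + 64) = 1/((338/49)² + 64) = 1/(114244/2401 + 64) = 1/(267908/2401) = 2401/267908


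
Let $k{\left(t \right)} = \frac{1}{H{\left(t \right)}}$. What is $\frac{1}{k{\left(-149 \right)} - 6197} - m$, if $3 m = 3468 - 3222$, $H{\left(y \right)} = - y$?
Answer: $- \frac{75715013}{923352} \approx -82.0$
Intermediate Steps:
$k{\left(t \right)} = - \frac{1}{t}$ ($k{\left(t \right)} = \frac{1}{\left(-1\right) t} = - \frac{1}{t}$)
$m = 82$ ($m = \frac{3468 - 3222}{3} = \frac{1}{3} \cdot 246 = 82$)
$\frac{1}{k{\left(-149 \right)} - 6197} - m = \frac{1}{- \frac{1}{-149} - 6197} - 82 = \frac{1}{\left(-1\right) \left(- \frac{1}{149}\right) - 6197} - 82 = \frac{1}{\frac{1}{149} - 6197} - 82 = \frac{1}{- \frac{923352}{149}} - 82 = - \frac{149}{923352} - 82 = - \frac{75715013}{923352}$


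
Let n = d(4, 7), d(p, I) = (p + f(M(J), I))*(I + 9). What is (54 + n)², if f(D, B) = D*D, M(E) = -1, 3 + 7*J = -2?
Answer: 17956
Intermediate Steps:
J = -5/7 (J = -3/7 + (⅐)*(-2) = -3/7 - 2/7 = -5/7 ≈ -0.71429)
f(D, B) = D²
d(p, I) = (1 + p)*(9 + I) (d(p, I) = (p + (-1)²)*(I + 9) = (p + 1)*(9 + I) = (1 + p)*(9 + I))
n = 80 (n = 9 + 7 + 9*4 + 7*4 = 9 + 7 + 36 + 28 = 80)
(54 + n)² = (54 + 80)² = 134² = 17956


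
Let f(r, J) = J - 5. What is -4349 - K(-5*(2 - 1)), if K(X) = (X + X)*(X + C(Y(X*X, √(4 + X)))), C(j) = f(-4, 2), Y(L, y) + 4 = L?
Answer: -4429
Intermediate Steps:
f(r, J) = -5 + J
Y(L, y) = -4 + L
C(j) = -3 (C(j) = -5 + 2 = -3)
K(X) = 2*X*(-3 + X) (K(X) = (X + X)*(X - 3) = (2*X)*(-3 + X) = 2*X*(-3 + X))
-4349 - K(-5*(2 - 1)) = -4349 - 2*(-5*(2 - 1))*(-3 - 5*(2 - 1)) = -4349 - 2*(-5*1)*(-3 - 5*1) = -4349 - 2*(-5)*(-3 - 5) = -4349 - 2*(-5)*(-8) = -4349 - 1*80 = -4349 - 80 = -4429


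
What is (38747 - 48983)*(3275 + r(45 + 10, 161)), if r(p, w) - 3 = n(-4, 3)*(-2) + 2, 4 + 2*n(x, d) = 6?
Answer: -33553608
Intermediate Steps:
n(x, d) = 1 (n(x, d) = -2 + (½)*6 = -2 + 3 = 1)
r(p, w) = 3 (r(p, w) = 3 + (1*(-2) + 2) = 3 + (-2 + 2) = 3 + 0 = 3)
(38747 - 48983)*(3275 + r(45 + 10, 161)) = (38747 - 48983)*(3275 + 3) = -10236*3278 = -33553608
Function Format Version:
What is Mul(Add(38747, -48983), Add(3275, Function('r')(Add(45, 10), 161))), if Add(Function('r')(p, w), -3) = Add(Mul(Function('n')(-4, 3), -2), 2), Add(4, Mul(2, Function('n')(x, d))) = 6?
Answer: -33553608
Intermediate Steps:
Function('n')(x, d) = 1 (Function('n')(x, d) = Add(-2, Mul(Rational(1, 2), 6)) = Add(-2, 3) = 1)
Function('r')(p, w) = 3 (Function('r')(p, w) = Add(3, Add(Mul(1, -2), 2)) = Add(3, Add(-2, 2)) = Add(3, 0) = 3)
Mul(Add(38747, -48983), Add(3275, Function('r')(Add(45, 10), 161))) = Mul(Add(38747, -48983), Add(3275, 3)) = Mul(-10236, 3278) = -33553608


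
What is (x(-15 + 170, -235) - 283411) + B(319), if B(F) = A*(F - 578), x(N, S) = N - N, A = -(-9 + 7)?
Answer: -283929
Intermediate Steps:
A = 2 (A = -1*(-2) = 2)
x(N, S) = 0
B(F) = -1156 + 2*F (B(F) = 2*(F - 578) = 2*(-578 + F) = -1156 + 2*F)
(x(-15 + 170, -235) - 283411) + B(319) = (0 - 283411) + (-1156 + 2*319) = -283411 + (-1156 + 638) = -283411 - 518 = -283929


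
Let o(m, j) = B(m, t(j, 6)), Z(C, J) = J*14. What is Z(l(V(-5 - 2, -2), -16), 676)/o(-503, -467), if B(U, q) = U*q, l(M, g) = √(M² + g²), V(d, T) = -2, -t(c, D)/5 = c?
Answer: -9464/1174505 ≈ -0.0080579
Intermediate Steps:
t(c, D) = -5*c
Z(C, J) = 14*J
o(m, j) = -5*j*m (o(m, j) = m*(-5*j) = -5*j*m)
Z(l(V(-5 - 2, -2), -16), 676)/o(-503, -467) = (14*676)/((-5*(-467)*(-503))) = 9464/(-1174505) = 9464*(-1/1174505) = -9464/1174505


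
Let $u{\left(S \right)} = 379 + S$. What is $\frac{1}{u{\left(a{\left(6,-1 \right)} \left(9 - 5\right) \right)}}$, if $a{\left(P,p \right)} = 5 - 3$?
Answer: $\frac{1}{387} \approx 0.002584$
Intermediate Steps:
$a{\left(P,p \right)} = 2$ ($a{\left(P,p \right)} = 5 - 3 = 2$)
$\frac{1}{u{\left(a{\left(6,-1 \right)} \left(9 - 5\right) \right)}} = \frac{1}{379 + 2 \left(9 - 5\right)} = \frac{1}{379 + 2 \cdot 4} = \frac{1}{379 + 8} = \frac{1}{387}$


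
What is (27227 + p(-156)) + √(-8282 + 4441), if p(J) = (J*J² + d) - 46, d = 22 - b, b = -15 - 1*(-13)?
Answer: -3769211 + I*√3841 ≈ -3.7692e+6 + 61.976*I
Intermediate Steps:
b = -2 (b = -15 + 13 = -2)
d = 24 (d = 22 - 1*(-2) = 22 + 2 = 24)
p(J) = -22 + J³ (p(J) = (J*J² + 24) - 46 = (J³ + 24) - 46 = (24 + J³) - 46 = -22 + J³)
(27227 + p(-156)) + √(-8282 + 4441) = (27227 + (-22 + (-156)³)) + √(-8282 + 4441) = (27227 + (-22 - 3796416)) + √(-3841) = (27227 - 3796438) + I*√3841 = -3769211 + I*√3841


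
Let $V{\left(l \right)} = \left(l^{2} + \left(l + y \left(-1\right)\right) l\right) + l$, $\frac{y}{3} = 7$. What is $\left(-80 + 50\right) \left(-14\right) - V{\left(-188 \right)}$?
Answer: $-74028$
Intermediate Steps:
$y = 21$ ($y = 3 \cdot 7 = 21$)
$V{\left(l \right)} = l + l^{2} + l \left(-21 + l\right)$ ($V{\left(l \right)} = \left(l^{2} + \left(l + 21 \left(-1\right)\right) l\right) + l = \left(l^{2} + \left(l - 21\right) l\right) + l = \left(l^{2} + \left(-21 + l\right) l\right) + l = \left(l^{2} + l \left(-21 + l\right)\right) + l = l + l^{2} + l \left(-21 + l\right)$)
$\left(-80 + 50\right) \left(-14\right) - V{\left(-188 \right)} = \left(-80 + 50\right) \left(-14\right) - 2 \left(-188\right) \left(-10 - 188\right) = \left(-30\right) \left(-14\right) - 2 \left(-188\right) \left(-198\right) = 420 - 74448 = -74028$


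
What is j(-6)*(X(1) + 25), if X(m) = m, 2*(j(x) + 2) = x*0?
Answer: -52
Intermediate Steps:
j(x) = -2 (j(x) = -2 + (x*0)/2 = -2 + (½)*0 = -2 + 0 = -2)
j(-6)*(X(1) + 25) = -2*(1 + 25) = -2*26 = -52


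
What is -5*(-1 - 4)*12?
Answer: 300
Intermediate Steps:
-5*(-1 - 4)*12 = -5*(-5)*12 = 25*12 = 300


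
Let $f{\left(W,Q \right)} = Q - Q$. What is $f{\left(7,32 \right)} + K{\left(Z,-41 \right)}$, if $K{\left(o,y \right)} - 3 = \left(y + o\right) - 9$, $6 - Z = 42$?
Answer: $-83$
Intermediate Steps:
$f{\left(W,Q \right)} = 0$
$Z = -36$ ($Z = 6 - 42 = -36$)
$K{\left(o,y \right)} = -6 + o + y$ ($K{\left(o,y \right)} = 3 - \left(9 - o - y\right) = 3 + \left(-9 + o + y\right) = -6 + o + y$)
$f{\left(7,32 \right)} + K{\left(Z,-41 \right)} = 0 - 83 = -83$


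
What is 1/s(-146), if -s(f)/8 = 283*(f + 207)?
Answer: -1/138104 ≈ -7.2409e-6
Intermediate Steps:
s(f) = -468648 - 2264*f (s(f) = -2264*(f + 207) = -2264*(207 + f) = -8*(58581 + 283*f) = -468648 - 2264*f)
1/s(-146) = 1/(-468648 - 2264*(-146)) = 1/(-468648 + 330544) = 1/(-138104) = -1/138104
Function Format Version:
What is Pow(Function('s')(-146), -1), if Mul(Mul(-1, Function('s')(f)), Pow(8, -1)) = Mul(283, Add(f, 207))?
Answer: Rational(-1, 138104) ≈ -7.2409e-6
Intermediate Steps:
Function('s')(f) = Add(-468648, Mul(-2264, f)) (Function('s')(f) = Mul(-8, Mul(283, Add(f, 207))) = Mul(-8, Mul(283, Add(207, f))) = Mul(-8, Add(58581, Mul(283, f))) = Add(-468648, Mul(-2264, f)))
Pow(Function('s')(-146), -1) = Pow(Add(-468648, Mul(-2264, -146)), -1) = Pow(Add(-468648, 330544), -1) = Pow(-138104, -1) = Rational(-1, 138104)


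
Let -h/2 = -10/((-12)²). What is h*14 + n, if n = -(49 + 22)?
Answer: -1243/18 ≈ -69.056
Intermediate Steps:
h = 5/36 (h = -(-20)/((-12)²) = -(-20)/144 = -2*(-5/72) = 5/36 ≈ 0.13889)
n = -71 (n = -1*71 = -71)
h*14 + n = (5/36)*14 - 71 = 35/18 - 71 = -1243/18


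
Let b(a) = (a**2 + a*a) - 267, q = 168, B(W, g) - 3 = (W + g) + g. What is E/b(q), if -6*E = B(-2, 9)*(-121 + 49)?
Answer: 76/18727 ≈ 0.0040583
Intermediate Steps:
B(W, g) = 3 + W + 2*g (B(W, g) = 3 + ((W + g) + g) = 3 + (W + 2*g) = 3 + W + 2*g)
b(a) = -267 + 2*a**2 (b(a) = (a**2 + a**2) - 267 = 2*a**2 - 267 = -267 + 2*a**2)
E = 228 (E = -(3 - 2 + 2*9)*(-121 + 49)/6 = -(3 - 2 + 18)*(-72)/6 = -19*(-72)/6 = -1/6*(-1368) = 228)
E/b(q) = 228/(-267 + 2*168**2) = 228/(-267 + 2*28224) = 228/(-267 + 56448) = 228/56181 = 228*(1/56181) = 76/18727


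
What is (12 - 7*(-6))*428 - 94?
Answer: 23018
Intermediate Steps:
(12 - 7*(-6))*428 - 94 = (12 + 42)*428 - 94 = 54*428 - 94 = 23112 - 94 = 23018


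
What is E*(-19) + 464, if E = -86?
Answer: 2098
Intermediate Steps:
E*(-19) + 464 = -86*(-19) + 464 = 1634 + 464 = 2098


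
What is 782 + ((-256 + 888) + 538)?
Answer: 1952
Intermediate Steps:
782 + ((-256 + 888) + 538) = 782 + (632 + 538) = 782 + 1170 = 1952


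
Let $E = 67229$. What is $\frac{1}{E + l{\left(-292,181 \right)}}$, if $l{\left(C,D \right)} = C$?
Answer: $\frac{1}{66937} \approx 1.4939 \cdot 10^{-5}$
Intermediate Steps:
$\frac{1}{E + l{\left(-292,181 \right)}} = \frac{1}{67229 - 292} = \frac{1}{66937}$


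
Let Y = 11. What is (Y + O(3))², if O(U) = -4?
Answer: 49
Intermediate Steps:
(Y + O(3))² = (11 - 4)² = 7² = 49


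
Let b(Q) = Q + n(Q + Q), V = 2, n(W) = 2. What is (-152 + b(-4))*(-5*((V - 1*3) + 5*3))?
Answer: 10780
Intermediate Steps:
b(Q) = 2 + Q (b(Q) = Q + 2 = 2 + Q)
(-152 + b(-4))*(-5*((V - 1*3) + 5*3)) = (-152 + (2 - 4))*(-5*((2 - 1*3) + 5*3)) = (-152 - 2)*(-5*((2 - 3) + 15)) = -(-770)*(-1 + 15) = -(-770)*14 = -154*(-70) = 10780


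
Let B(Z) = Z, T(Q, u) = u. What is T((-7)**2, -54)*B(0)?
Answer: 0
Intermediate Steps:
T((-7)**2, -54)*B(0) = -54*0 = 0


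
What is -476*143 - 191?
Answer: -68259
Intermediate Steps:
-476*143 - 191 = -68068 - 191 = -68259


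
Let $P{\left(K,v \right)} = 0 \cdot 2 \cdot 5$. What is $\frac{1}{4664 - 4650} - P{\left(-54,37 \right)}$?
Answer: $\frac{1}{14} \approx 0.071429$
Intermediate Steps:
$P{\left(K,v \right)} = 0$ ($P{\left(K,v \right)} = 0 \cdot 5 = 0$)
$\frac{1}{4664 - 4650} - P{\left(-54,37 \right)} = \frac{1}{4664 - 4650} - 0 = \frac{1}{14} + 0 = \frac{1}{14}$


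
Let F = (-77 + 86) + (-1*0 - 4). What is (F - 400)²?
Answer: 156025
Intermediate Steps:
F = 5 (F = 9 + (0 - 4) = 9 - 4 = 5)
(F - 400)² = (5 - 400)² = (-395)² = 156025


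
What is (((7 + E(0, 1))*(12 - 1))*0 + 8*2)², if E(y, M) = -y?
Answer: 256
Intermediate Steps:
(((7 + E(0, 1))*(12 - 1))*0 + 8*2)² = (((7 - 1*0)*(12 - 1))*0 + 8*2)² = (((7 + 0)*11)*0 + 16)² = ((7*11)*0 + 16)² = (77*0 + 16)² = (0 + 16)² = 16² = 256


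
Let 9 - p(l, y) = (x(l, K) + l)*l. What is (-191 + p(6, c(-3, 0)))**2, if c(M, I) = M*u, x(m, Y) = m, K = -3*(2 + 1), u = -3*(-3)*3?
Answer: 64516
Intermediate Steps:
u = 27 (u = 9*3 = 27)
K = -9 (K = -3*3 = -9)
c(M, I) = 27*M (c(M, I) = M*27 = 27*M)
p(l, y) = 9 - 2*l**2 (p(l, y) = 9 - (l + l)*l = 9 - 2*l*l = 9 - 2*l**2)
(-191 + p(6, c(-3, 0)))**2 = (-191 + (9 - 2*6**2))**2 = (-191 + (9 - 2*36))**2 = (-191 + (9 - 72))**2 = (-191 - 63)**2 = (-254)**2 = 64516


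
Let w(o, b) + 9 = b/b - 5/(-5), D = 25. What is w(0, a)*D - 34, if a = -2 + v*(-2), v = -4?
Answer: -209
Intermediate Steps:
a = 6 (a = -2 - 4*(-2) = -2 + 8 = 6)
w(o, b) = -7 (w(o, b) = -9 + (b/b - 5/(-5)) = -9 + (1 - 5*(-1/5)) = -9 + (1 + 1) = -9 + 2 = -7)
w(0, a)*D - 34 = -7*25 - 34 = -175 - 34 = -209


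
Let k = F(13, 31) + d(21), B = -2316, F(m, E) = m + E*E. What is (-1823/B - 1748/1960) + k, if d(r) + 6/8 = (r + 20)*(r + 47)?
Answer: 533537266/141855 ≈ 3761.1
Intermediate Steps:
F(m, E) = m + E²
d(r) = -¾ + (20 + r)*(47 + r) (d(r) = -¾ + (r + 20)*(r + 47) = -¾ + (20 + r)*(47 + r))
k = 15045/4 (k = (13 + 31²) + (3757/4 + 21² + 67*21) = (13 + 961) + (3757/4 + 441 + 1407) = 974 + 11149/4 = 15045/4 ≈ 3761.3)
(-1823/B - 1748/1960) + k = (-1823/(-2316) - 1748/1960) + 15045/4 = (-1823*(-1/2316) - 1748*1/1960) + 15045/4 = (1823/2316 - 437/490) + 15045/4 = -59411/567420 + 15045/4 = 533537266/141855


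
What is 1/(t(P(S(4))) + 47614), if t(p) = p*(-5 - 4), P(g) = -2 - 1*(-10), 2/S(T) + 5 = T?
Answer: 1/47542 ≈ 2.1034e-5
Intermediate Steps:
S(T) = 2/(-5 + T)
P(g) = 8 (P(g) = -2 + 10 = 8)
t(p) = -9*p (t(p) = p*(-9) = -9*p)
1/(t(P(S(4))) + 47614) = 1/(-9*8 + 47614) = 1/(-72 + 47614) = 1/47542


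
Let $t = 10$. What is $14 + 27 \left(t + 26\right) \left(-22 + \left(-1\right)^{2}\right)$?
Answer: $-20398$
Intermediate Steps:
$14 + 27 \left(t + 26\right) \left(-22 + \left(-1\right)^{2}\right) = 14 + 27 \left(10 + 26\right) \left(-22 + \left(-1\right)^{2}\right) = 14 + 27 \cdot 36 \left(-22 + 1\right) = 14 + 27 \cdot 36 \left(-21\right) = 14 + 27 \left(-756\right) = 14 - 20412 = -20398$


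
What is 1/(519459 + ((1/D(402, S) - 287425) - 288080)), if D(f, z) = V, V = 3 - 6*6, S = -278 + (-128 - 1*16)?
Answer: -33/1849519 ≈ -1.7842e-5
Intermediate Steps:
S = -422 (S = -278 + (-128 - 16) = -278 - 144 = -422)
V = -33 (V = 3 - 36 = -33)
D(f, z) = -33
1/(519459 + ((1/D(402, S) - 287425) - 288080)) = 1/(519459 + ((1/(-33) - 287425) - 288080)) = 1/(519459 + ((-1/33 - 287425) - 288080)) = 1/(519459 + (-9485026/33 - 288080)) = 1/(519459 - 18991666/33) = 1/(-1849519/33) = -33/1849519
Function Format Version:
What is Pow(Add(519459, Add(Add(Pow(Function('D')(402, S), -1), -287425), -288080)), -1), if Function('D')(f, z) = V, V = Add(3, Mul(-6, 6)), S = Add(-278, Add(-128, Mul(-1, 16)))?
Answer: Rational(-33, 1849519) ≈ -1.7842e-5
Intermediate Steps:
S = -422 (S = Add(-278, Add(-128, -16)) = Add(-278, -144) = -422)
V = -33 (V = Add(3, -36) = -33)
Function('D')(f, z) = -33
Pow(Add(519459, Add(Add(Pow(Function('D')(402, S), -1), -287425), -288080)), -1) = Pow(Add(519459, Add(Add(Pow(-33, -1), -287425), -288080)), -1) = Pow(Add(519459, Add(Add(Rational(-1, 33), -287425), -288080)), -1) = Pow(Add(519459, Add(Rational(-9485026, 33), -288080)), -1) = Pow(Add(519459, Rational(-18991666, 33)), -1) = Pow(Rational(-1849519, 33), -1) = Rational(-33, 1849519)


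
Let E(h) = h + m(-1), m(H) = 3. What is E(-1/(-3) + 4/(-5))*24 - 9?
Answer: 259/5 ≈ 51.800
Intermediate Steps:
E(h) = 3 + h (E(h) = h + 3 = 3 + h)
E(-1/(-3) + 4/(-5))*24 - 9 = (3 + (-1/(-3) + 4/(-5)))*24 - 9 = (3 + (-1*(-⅓) + 4*(-⅕)))*24 - 9 = (3 + (⅓ - ⅘))*24 - 9 = (3 - 7/15)*24 - 9 = (38/15)*24 - 9 = 304/5 - 9 = 259/5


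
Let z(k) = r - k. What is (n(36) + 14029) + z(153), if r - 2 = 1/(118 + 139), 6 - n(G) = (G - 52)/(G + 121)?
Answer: 560209785/40349 ≈ 13884.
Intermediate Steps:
n(G) = 6 - (-52 + G)/(121 + G) (n(G) = 6 - (G - 52)/(G + 121) = 6 - (-52 + G)/(121 + G))
r = 515/257 (r = 2 + 1/(118 + 139) = 2 + 1/257 = 515/257 ≈ 2.0039)
z(k) = 515/257 - k
(n(36) + 14029) + z(153) = ((778 + 5*36)/(121 + 36) + 14029) + (515/257 - 1*153) = ((778 + 180)/157 + 14029) + (515/257 - 153) = ((1/157)*958 + 14029) - 38806/257 = (958/157 + 14029) - 38806/257 = 2203511/157 - 38806/257 = 560209785/40349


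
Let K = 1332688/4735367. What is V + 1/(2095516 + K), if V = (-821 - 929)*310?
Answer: -769035495146473519/1417576949580 ≈ -5.4250e+5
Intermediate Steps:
K = 190384/676481 (K = 1332688*(1/4735367) = 190384/676481 ≈ 0.28143)
V = -542500 (V = -1750*310 = -542500)
V + 1/(2095516 + K) = -542500 + 1/(2095516 + 190384/676481) = -542500 + 1/(1417576949580/676481) = -542500 + 676481/1417576949580 = -769035495146473519/1417576949580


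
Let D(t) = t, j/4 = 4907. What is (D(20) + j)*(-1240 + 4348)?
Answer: 61065984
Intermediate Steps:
j = 19628 (j = 4*4907 = 19628)
(D(20) + j)*(-1240 + 4348) = (20 + 19628)*(-1240 + 4348) = 19648*3108 = 61065984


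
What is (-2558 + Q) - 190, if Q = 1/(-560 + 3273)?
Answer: -7455323/2713 ≈ -2748.0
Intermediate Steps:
Q = 1/2713 ≈ 0.00036860
(-2558 + Q) - 190 = (-2558 + 1/2713) - 190 = -6939853/2713 - 190 = -7455323/2713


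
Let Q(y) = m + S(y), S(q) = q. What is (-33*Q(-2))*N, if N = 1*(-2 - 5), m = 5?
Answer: 693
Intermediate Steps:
Q(y) = 5 + y
N = -7 (N = 1*(-7) = -7)
(-33*Q(-2))*N = -33*(5 - 2)*(-7) = -33*3*(-7) = -99*(-7) = 693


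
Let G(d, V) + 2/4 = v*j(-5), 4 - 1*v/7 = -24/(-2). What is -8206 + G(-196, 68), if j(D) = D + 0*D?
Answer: -15853/2 ≈ -7926.5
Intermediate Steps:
j(D) = D (j(D) = D + 0 = D)
v = -56 (v = 28 - (-168)/(-2) = 28 - (-168)*(-1)/2 = 28 - 7*12 = 28 - 84 = -56)
G(d, V) = 559/2 (G(d, V) = -½ - 56*(-5) = -½ + 280 = 559/2)
-8206 + G(-196, 68) = -8206 + 559/2 = -15853/2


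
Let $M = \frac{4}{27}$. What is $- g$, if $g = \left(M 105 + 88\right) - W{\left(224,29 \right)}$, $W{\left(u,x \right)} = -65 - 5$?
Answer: $- \frac{1562}{9} \approx -173.56$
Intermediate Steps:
$M = \frac{4}{27}$ ($M = 4 \cdot \frac{1}{27} = \frac{4}{27} \approx 0.14815$)
$W{\left(u,x \right)} = -70$
$g = \frac{1562}{9}$ ($g = \left(\frac{4}{27} \cdot 105 + 88\right) - -70 = \left(\frac{140}{9} + 88\right) + 70 = \frac{932}{9} + 70 = \frac{1562}{9} \approx 173.56$)
$- g = \left(-1\right) \frac{1562}{9} = - \frac{1562}{9}$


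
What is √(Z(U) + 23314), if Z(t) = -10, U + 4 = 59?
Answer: 2*√5826 ≈ 152.66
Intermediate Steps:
U = 55 (U = -4 + 59 = 55)
√(Z(U) + 23314) = √(-10 + 23314) = √23304 = 2*√5826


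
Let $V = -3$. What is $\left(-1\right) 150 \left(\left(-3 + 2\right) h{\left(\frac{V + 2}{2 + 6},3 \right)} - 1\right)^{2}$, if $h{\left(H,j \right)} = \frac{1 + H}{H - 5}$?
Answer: $- \frac{173400}{1681} \approx -103.15$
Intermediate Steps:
$h{\left(H,j \right)} = \frac{1 + H}{-5 + H}$
$\left(-1\right) 150 \left(\left(-3 + 2\right) h{\left(\frac{V + 2}{2 + 6},3 \right)} - 1\right)^{2} = \left(-1\right) 150 \left(\left(-3 + 2\right) \frac{1 + \frac{-3 + 2}{2 + 6}}{-5 + \frac{-3 + 2}{2 + 6}} - 1\right)^{2} = - 150 \left(- \frac{1 - \frac{1}{8}}{-5 - \frac{1}{8}} - 1\right)^{2} = - 150 \left(- \frac{7}{\left(- \frac{41}{8}\right) 8} - 1\right)^{2} = - 150 \left(- \frac{\left(-8\right) 7}{41 \cdot 8} - 1\right)^{2} = - 150 \left(\left(-1\right) \left(- \frac{7}{41}\right) - 1\right)^{2} = - 150 \left(\frac{7}{41} - 1\right)^{2} = - 150 \left(- \frac{34}{41}\right)^{2} = \left(-150\right) \frac{1156}{1681} = - \frac{173400}{1681}$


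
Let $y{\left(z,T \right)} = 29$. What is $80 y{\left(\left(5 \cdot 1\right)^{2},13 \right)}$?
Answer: $2320$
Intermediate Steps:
$80 y{\left(\left(5 \cdot 1\right)^{2},13 \right)} = 80 \cdot 29 = 2320$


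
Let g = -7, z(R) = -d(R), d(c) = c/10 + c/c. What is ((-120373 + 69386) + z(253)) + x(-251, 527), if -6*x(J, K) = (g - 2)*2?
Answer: -510103/10 ≈ -51010.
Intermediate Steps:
d(c) = 1 + c/10 (d(c) = c*(1/10) + 1 = c/10 + 1 = 1 + c/10)
z(R) = -1 - R/10 (z(R) = -(1 + R/10) = -1 - R/10)
x(J, K) = 3 (x(J, K) = -(-7 - 2)*2/6 = -(-3)*2/2 = -1/6*(-18) = 3)
((-120373 + 69386) + z(253)) + x(-251, 527) = ((-120373 + 69386) + (-1 - 1/10*253)) + 3 = (-50987 + (-1 - 253/10)) + 3 = (-50987 - 263/10) + 3 = -510133/10 + 3 = -510103/10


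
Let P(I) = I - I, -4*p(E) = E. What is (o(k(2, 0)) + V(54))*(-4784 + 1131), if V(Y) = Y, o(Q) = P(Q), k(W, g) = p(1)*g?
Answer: -197262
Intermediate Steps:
p(E) = -E/4
P(I) = 0
k(W, g) = -g/4 (k(W, g) = (-¼*1)*g = -g/4)
o(Q) = 0
(o(k(2, 0)) + V(54))*(-4784 + 1131) = (0 + 54)*(-4784 + 1131) = 54*(-3653) = -197262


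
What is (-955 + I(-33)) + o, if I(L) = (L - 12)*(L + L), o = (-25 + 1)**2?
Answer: 2591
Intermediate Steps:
o = 576 (o = (-24)**2 = 576)
I(L) = 2*L*(-12 + L) (I(L) = (-12 + L)*(2*L) = 2*L*(-12 + L))
(-955 + I(-33)) + o = (-955 + 2*(-33)*(-12 - 33)) + 576 = (-955 + 2*(-33)*(-45)) + 576 = (-955 + 2970) + 576 = 2015 + 576 = 2591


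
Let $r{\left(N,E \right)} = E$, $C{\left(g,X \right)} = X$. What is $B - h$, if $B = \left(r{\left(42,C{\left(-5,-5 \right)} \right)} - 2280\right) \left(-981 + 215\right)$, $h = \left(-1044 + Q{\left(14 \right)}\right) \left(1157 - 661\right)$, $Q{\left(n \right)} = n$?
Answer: $2261190$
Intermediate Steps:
$h = -510880$ ($h = \left(-1044 + 14\right) \left(1157 - 661\right) = \left(-1030\right) 496 = -510880$)
$B = 1750310$ ($B = \left(-5 - 2280\right) \left(-981 + 215\right) = \left(-2285\right) \left(-766\right) = 1750310$)
$B - h = 1750310 - -510880 = 1750310 + 510880 = 2261190$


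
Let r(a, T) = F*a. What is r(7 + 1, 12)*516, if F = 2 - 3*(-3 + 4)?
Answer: -4128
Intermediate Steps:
F = -1 (F = 2 - 3*1 = 2 - 3 = -1)
r(a, T) = -a
r(7 + 1, 12)*516 = -(7 + 1)*516 = -1*8*516 = -8*516 = -4128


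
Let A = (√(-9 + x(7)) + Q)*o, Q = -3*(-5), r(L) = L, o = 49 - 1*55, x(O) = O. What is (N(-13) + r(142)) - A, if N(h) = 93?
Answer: 325 + 6*I*√2 ≈ 325.0 + 8.4853*I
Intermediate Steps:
o = -6 (o = 49 - 55 = -6)
Q = 15
A = -90 - 6*I*√2 (A = (√(-9 + 7) + 15)*(-6) = (√(-2) + 15)*(-6) = (I*√2 + 15)*(-6) = (15 + I*√2)*(-6) = -90 - 6*I*√2 ≈ -90.0 - 8.4853*I)
(N(-13) + r(142)) - A = (93 + 142) - (-90 - 6*I*√2) = 235 + (90 + 6*I*√2) = 325 + 6*I*√2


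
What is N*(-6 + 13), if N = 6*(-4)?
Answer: -168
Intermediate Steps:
N = -24
N*(-6 + 13) = -24*(-6 + 13) = -24*7 = -168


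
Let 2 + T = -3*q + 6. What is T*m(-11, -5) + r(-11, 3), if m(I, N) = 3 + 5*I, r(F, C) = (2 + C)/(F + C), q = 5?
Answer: 4571/8 ≈ 571.38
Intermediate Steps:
r(F, C) = (2 + C)/(C + F)
T = -11 (T = -2 + (-3*5 + 6) = -2 + (-15 + 6) = -2 - 9 = -11)
T*m(-11, -5) + r(-11, 3) = -11*(3 + 5*(-11)) + (2 + 3)/(3 - 11) = -11*(3 - 55) + 5/(-8) = -11*(-52) - 1/8*5 = 572 - 5/8 = 4571/8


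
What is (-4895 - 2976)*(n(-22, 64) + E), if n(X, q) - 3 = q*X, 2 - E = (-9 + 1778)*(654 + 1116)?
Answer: 24656167243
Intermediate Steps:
E = -3131128 (E = 2 - (-9 + 1778)*(654 + 1116) = 2 - 1769*1770 = 2 - 1*3131130 = 2 - 3131130 = -3131128)
n(X, q) = 3 + X*q (n(X, q) = 3 + q*X = 3 + X*q)
(-4895 - 2976)*(n(-22, 64) + E) = (-4895 - 2976)*((3 - 22*64) - 3131128) = -7871*((3 - 1408) - 3131128) = -7871*(-1405 - 3131128) = -7871*(-3132533) = 24656167243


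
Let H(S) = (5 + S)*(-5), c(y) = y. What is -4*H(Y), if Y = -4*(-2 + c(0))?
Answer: 260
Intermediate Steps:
Y = 8 (Y = -4*(-2 + 0) = -4*(-2) = 8)
H(S) = -25 - 5*S
-4*H(Y) = -4*(-25 - 5*8) = -4*(-25 - 40) = -4*(-65) = -1*(-260) = 260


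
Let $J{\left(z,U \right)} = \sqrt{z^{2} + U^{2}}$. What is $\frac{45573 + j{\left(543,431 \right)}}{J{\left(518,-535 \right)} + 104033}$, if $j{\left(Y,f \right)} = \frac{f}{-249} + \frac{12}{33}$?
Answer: $\frac{6492736045583}{14821154284530} - \frac{62410351 \sqrt{554549}}{14821154284530} \approx 0.43494$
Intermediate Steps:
$j{\left(Y,f \right)} = \frac{4}{11} - \frac{f}{249}$ ($j{\left(Y,f \right)} = f \left(- \frac{1}{249}\right) + 12 \cdot \frac{1}{33} = - \frac{f}{249} + \frac{4}{11} = \frac{4}{11} - \frac{f}{249}$)
$J{\left(z,U \right)} = \sqrt{U^{2} + z^{2}}$
$\frac{45573 + j{\left(543,431 \right)}}{J{\left(518,-535 \right)} + 104033} = \frac{45573 + \left(\frac{4}{11} - \frac{431}{249}\right)}{\sqrt{\left(-535\right)^{2} + 518^{2}} + 104033} = \frac{45573 + \left(\frac{4}{11} - \frac{431}{249}\right)}{\sqrt{286225 + 268324} + 104033} = \frac{45573 - \frac{3745}{2739}}{\sqrt{554549} + 104033} = \frac{124820702}{2739 \left(104033 + \sqrt{554549}\right)}$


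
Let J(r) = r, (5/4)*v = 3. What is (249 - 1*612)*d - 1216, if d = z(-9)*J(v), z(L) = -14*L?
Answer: -554936/5 ≈ -1.1099e+5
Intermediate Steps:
v = 12/5 (v = (4/5)*3 = 12/5 ≈ 2.4000)
d = 1512/5 (d = -14*(-9)*(12/5) = 126*(12/5) = 1512/5 ≈ 302.40)
(249 - 1*612)*d - 1216 = (249 - 1*612)*(1512/5) - 1216 = (249 - 612)*(1512/5) - 1216 = -363*1512/5 - 1216 = -548856/5 - 1216 = -554936/5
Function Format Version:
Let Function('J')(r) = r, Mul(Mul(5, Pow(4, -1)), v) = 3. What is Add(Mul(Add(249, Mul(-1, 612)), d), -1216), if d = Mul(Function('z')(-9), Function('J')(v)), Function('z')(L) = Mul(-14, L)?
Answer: Rational(-554936, 5) ≈ -1.1099e+5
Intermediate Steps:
v = Rational(12, 5) (v = Mul(Rational(4, 5), 3) = Rational(12, 5) ≈ 2.4000)
d = Rational(1512, 5) (d = Mul(Mul(-14, -9), Rational(12, 5)) = Mul(126, Rational(12, 5)) = Rational(1512, 5) ≈ 302.40)
Add(Mul(Add(249, Mul(-1, 612)), d), -1216) = Add(Mul(Add(249, Mul(-1, 612)), Rational(1512, 5)), -1216) = Add(Mul(Add(249, -612), Rational(1512, 5)), -1216) = Add(Mul(-363, Rational(1512, 5)), -1216) = Add(Rational(-548856, 5), -1216) = Rational(-554936, 5)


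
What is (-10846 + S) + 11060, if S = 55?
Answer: 269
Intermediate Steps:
(-10846 + S) + 11060 = (-10846 + 55) + 11060 = -10791 + 11060 = 269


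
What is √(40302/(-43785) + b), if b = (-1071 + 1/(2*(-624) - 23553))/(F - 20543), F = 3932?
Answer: I*√159119345962799495630/13634225745 ≈ 0.92519*I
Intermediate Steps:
b = 26561872/411969411 (b = (-1071 + 1/(2*(-624) - 23553))/(3932 - 20543) = (-1071 + 1/(-1248 - 23553))/(-16611) = (-1071 + 1/(-24801))*(-1/16611) = (-1071 - 1/24801)*(-1/16611) = -26561872/24801*(-1/16611) = 26561872/411969411 ≈ 0.064475)
√(40302/(-43785) + b) = √(40302/(-43785) + 26561872/411969411) = √(40302*(-1/43785) + 26561872/411969411) = √(-4478/4865 + 26561872/411969411) = √(-245082216454/286318740645) = I*√159119345962799495630/13634225745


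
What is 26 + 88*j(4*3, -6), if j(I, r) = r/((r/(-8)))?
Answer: -678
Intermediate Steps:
j(I, r) = -8 (j(I, r) = r/((r*(-1/8))) = r/((-r/8)) = r*(-8/r) = -8)
26 + 88*j(4*3, -6) = 26 + 88*(-8) = 26 - 704 = -678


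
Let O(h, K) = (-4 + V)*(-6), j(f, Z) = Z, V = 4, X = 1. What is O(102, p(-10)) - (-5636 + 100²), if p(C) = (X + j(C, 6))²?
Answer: -4364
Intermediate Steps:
p(C) = 49 (p(C) = (1 + 6)² = 7² = 49)
O(h, K) = 0 (O(h, K) = (-4 + 4)*(-6) = 0*(-6) = 0)
O(102, p(-10)) - (-5636 + 100²) = 0 - (-5636 + 100²) = 0 - (-5636 + 10000) = 0 - 1*4364 = 0 - 4364 = -4364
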